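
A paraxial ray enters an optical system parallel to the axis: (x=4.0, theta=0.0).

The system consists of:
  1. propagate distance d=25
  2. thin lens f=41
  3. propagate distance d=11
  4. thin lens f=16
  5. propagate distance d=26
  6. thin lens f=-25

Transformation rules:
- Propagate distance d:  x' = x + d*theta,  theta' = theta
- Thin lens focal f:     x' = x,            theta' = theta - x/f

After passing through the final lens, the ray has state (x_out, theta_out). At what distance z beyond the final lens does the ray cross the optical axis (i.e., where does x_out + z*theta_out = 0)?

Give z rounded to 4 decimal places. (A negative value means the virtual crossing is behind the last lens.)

Answer: -9.5927

Derivation:
Initial: x=4.0000 theta=0.0000
After 1 (propagate distance d=25): x=4.0000 theta=0.0000
After 2 (thin lens f=41): x=4.0000 theta=-4/41 (≈-0.0976)
After 3 (propagate distance d=11): x=120/41 (≈2.9268) theta=-4/41 (≈-0.0976)
After 4 (thin lens f=16): x=120/41 (≈2.9268) theta=-23/82 (≈-0.2805)
After 5 (propagate distance d=26): x=-179/41 (≈-4.3659) theta=-23/82 (≈-0.2805)
After 6 (thin lens f=-25): x=-179/41 (≈-4.3659) theta=-933/2050 (≈-0.4551)
z_focus = -x_out/theta_out = -(-179/41)/(-933/2050) = -8950/933 ≈ -9.5927
Rounded to 4 decimal places: z = -9.5927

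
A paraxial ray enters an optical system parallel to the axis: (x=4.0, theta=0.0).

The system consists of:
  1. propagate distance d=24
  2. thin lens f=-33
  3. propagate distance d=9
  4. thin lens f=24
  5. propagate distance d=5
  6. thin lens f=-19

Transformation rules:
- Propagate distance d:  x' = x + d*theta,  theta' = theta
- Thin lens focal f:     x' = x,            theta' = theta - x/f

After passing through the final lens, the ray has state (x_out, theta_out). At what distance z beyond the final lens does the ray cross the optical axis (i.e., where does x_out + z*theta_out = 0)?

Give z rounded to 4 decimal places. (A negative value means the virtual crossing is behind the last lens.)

Initial: x=4.0000 theta=0.0000
After 1 (propagate distance d=24): x=4.0000 theta=0.0000
After 2 (thin lens f=-33): x=4.0000 theta=4/33 (≈0.1212)
After 3 (propagate distance d=9): x=56/11 (≈5.0909) theta=4/33 (≈0.1212)
After 4 (thin lens f=24): x=56/11 (≈5.0909) theta=-1/11 (≈-0.0909)
After 5 (propagate distance d=5): x=51/11 (≈4.6364) theta=-1/11 (≈-0.0909)
After 6 (thin lens f=-19): x=51/11 (≈4.6364) theta=32/209 (≈0.1531)
z_focus = -x_out/theta_out = -(51/11)/(32/209) = -969/32 ≈ -30.2813
Rounded to 4 decimal places: z = -30.2813

Answer: -30.2813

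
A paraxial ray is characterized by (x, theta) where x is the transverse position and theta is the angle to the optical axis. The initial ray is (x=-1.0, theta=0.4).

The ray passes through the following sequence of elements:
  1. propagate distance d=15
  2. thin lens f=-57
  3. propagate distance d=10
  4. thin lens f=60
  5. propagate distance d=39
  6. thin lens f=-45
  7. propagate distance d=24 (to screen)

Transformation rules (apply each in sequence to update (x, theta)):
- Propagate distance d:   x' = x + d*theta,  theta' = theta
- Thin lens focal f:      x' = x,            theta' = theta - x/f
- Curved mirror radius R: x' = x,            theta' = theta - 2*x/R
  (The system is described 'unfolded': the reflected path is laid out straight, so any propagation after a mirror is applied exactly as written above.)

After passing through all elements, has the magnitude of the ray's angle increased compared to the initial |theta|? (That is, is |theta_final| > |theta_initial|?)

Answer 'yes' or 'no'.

Initial: x=-1.0000 theta=0.4000
After 1 (propagate distance d=15): x=5.0000 theta=0.4000
After 2 (thin lens f=-57): x=5.0000 theta=139/285 (≈0.4877)
After 3 (propagate distance d=10): x=563/57 (≈9.8772) theta=139/285 (≈0.4877)
After 4 (thin lens f=60): x=563/57 (≈9.8772) theta=221/684 (≈0.3231)
After 5 (propagate distance d=39): x=5125/228 (≈22.4781) theta=221/684 (≈0.3231)
After 6 (thin lens f=-45): x=5125/228 (≈22.4781) theta=422/513 (≈0.8226)
After 7 (propagate distance d=24 (to screen)): x=28879/684 (≈42.2208) theta=422/513 (≈0.8226)
|theta_initial|=0.4000 |theta_final|=422/513 (≈0.8226) -> increased

Answer: yes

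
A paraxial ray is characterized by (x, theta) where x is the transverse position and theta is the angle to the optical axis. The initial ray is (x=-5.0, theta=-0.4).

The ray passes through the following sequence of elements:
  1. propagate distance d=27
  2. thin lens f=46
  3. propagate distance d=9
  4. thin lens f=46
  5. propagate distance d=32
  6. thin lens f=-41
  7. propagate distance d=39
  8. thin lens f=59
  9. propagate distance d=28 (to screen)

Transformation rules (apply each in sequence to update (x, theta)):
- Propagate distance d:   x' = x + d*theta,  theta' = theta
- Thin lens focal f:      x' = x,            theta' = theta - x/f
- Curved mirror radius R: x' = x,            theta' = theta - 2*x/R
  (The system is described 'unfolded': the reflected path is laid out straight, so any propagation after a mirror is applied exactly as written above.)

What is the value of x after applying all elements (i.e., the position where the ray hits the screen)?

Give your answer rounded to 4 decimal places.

Answer: 2.8833

Derivation:
Initial: x=-5.0000 theta=-0.4000
After 1 (propagate distance d=27): x=-15.8000 theta=-0.4000
After 2 (thin lens f=46): x=-15.8000 theta=-13/230 (≈-0.0565)
After 3 (propagate distance d=9): x=-3751/230 (≈-16.3087) theta=-13/230 (≈-0.0565)
After 4 (thin lens f=46): x=-3751/230 (≈-16.3087) theta=3153/10580 (≈0.2980)
After 5 (propagate distance d=32): x=-7165/1058 (≈-6.7722) theta=3153/10580 (≈0.2980)
After 6 (thin lens f=-41): x=-7165/1058 (≈-6.7722) theta=57623/433780 (≈0.1328)
After 7 (propagate distance d=39): x=-690353/433780 (≈-1.5915) theta=57623/433780 (≈0.1328)
After 8 (thin lens f=59): x=-690353/433780 (≈-1.5915) theta=409011/2559302 (≈0.1598)
After 9 (propagate distance d=28 (to screen)): x=73792253/25593020 (≈2.8833) theta=409011/2559302 (≈0.1598)
Rounded to 4 decimal places: x = 2.8833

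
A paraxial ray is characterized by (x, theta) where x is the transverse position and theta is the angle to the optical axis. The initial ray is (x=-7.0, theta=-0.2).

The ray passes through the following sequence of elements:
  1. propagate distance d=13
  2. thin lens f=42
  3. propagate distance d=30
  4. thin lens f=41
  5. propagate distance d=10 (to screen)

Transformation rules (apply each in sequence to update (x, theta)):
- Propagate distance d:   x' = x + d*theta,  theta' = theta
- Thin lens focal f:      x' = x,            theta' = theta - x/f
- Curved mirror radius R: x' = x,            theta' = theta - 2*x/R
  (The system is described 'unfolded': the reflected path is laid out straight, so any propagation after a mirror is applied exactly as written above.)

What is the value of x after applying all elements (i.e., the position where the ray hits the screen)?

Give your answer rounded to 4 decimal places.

Initial: x=-7.0000 theta=-0.2000
After 1 (propagate distance d=13): x=-9.6000 theta=-0.2000
After 2 (thin lens f=42): x=-9.6000 theta=1/35 (≈0.0286)
After 3 (propagate distance d=30): x=-306/35 (≈-8.7429) theta=1/35 (≈0.0286)
After 4 (thin lens f=41): x=-306/35 (≈-8.7429) theta=347/1435 (≈0.2418)
After 5 (propagate distance d=10 (to screen)): x=-9076/1435 (≈-6.3247) theta=347/1435 (≈0.2418)
Rounded to 4 decimal places: x = -6.3247

Answer: -6.3247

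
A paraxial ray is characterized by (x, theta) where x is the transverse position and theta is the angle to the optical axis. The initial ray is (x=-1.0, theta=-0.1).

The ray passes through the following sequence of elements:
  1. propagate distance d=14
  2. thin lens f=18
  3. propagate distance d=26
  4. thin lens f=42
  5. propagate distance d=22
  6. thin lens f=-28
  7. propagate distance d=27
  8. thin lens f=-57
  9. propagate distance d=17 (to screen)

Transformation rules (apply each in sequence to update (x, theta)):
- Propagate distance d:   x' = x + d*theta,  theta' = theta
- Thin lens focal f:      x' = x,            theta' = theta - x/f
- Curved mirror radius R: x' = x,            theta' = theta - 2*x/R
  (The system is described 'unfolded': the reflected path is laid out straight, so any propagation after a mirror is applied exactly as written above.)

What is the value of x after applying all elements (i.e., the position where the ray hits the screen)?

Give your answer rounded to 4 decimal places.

Initial: x=-1.0000 theta=-0.1000
After 1 (propagate distance d=14): x=-2.4000 theta=-0.1000
After 2 (thin lens f=18): x=-2.4000 theta=1/30 (≈0.0333)
After 3 (propagate distance d=26): x=-23/15 (≈-1.5333) theta=1/30 (≈0.0333)
After 4 (thin lens f=42): x=-23/15 (≈-1.5333) theta=22/315 (≈0.0698)
After 5 (propagate distance d=22): x=1/315 (≈0.0032) theta=22/315 (≈0.0698)
After 6 (thin lens f=-28): x=1/315 (≈0.0032) theta=617/8820 (≈0.0700)
After 7 (propagate distance d=27): x=16687/8820 (≈1.8920) theta=617/8820 (≈0.0700)
After 8 (thin lens f=-57): x=16687/8820 (≈1.8920) theta=1852/17955 (≈0.1031)
After 9 (propagate distance d=17 (to screen)): x=1832711/502740 (≈3.6454) theta=1852/17955 (≈0.1031)
Rounded to 4 decimal places: x = 3.6454

Answer: 3.6454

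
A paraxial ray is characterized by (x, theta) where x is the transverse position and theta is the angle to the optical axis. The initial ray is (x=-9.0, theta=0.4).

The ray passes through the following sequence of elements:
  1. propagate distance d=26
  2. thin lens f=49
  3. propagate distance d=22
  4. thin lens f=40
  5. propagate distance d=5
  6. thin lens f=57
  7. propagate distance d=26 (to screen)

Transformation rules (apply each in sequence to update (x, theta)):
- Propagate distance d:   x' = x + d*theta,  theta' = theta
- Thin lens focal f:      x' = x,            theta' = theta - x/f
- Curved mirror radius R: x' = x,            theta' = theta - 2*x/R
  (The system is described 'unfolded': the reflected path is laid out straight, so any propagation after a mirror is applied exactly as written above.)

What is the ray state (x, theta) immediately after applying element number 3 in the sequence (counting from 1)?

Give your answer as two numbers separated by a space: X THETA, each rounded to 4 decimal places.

Initial: x=-9.0000 theta=0.4000
After 1 (propagate distance d=26): x=1.4000 theta=0.4000
After 2 (thin lens f=49): x=1.4000 theta=13/35 (≈0.3714)
After 3 (propagate distance d=22): x=67/7 (≈9.5714) theta=13/35 (≈0.3714)
Rounded to 4 decimal places: x = 9.5714, theta = 0.3714

Answer: 9.5714 0.3714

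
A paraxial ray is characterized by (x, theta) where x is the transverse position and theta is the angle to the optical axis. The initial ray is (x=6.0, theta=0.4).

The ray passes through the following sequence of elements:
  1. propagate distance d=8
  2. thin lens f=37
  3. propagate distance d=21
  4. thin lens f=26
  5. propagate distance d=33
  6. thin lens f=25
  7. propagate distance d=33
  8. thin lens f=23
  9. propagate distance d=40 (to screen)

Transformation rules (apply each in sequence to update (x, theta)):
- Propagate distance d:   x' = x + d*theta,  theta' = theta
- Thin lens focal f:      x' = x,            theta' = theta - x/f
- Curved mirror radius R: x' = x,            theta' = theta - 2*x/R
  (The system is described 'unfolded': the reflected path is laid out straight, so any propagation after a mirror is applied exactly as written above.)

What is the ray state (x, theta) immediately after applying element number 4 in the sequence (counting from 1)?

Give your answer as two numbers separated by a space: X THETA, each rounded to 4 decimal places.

Initial: x=6.0000 theta=0.4000
After 1 (propagate distance d=8): x=9.2000 theta=0.4000
After 2 (thin lens f=37): x=9.2000 theta=28/185 (≈0.1514)
After 3 (propagate distance d=21): x=458/37 (≈12.3784) theta=28/185 (≈0.1514)
After 4 (thin lens f=26): x=458/37 (≈12.3784) theta=-781/2405 (≈-0.3247)
Rounded to 4 decimal places: x = 12.3784, theta = -0.3247

Answer: 12.3784 -0.3247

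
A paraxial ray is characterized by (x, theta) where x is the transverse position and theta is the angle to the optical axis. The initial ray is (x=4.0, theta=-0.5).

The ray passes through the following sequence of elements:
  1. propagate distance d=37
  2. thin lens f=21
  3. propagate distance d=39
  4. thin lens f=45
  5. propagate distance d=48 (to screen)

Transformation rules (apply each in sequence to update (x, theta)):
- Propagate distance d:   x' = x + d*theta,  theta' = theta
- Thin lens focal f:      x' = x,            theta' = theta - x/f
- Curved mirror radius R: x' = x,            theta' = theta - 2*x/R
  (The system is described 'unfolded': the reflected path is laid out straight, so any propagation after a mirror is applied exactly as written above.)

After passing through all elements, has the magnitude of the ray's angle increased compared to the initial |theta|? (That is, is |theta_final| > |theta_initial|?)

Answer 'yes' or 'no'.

Initial: x=4.0000 theta=-0.5000
After 1 (propagate distance d=37): x=-14.5000 theta=-0.5000
After 2 (thin lens f=21): x=-14.5000 theta=4/21 (≈0.1905)
After 3 (propagate distance d=39): x=-99/14 (≈-7.0714) theta=4/21 (≈0.1905)
After 4 (thin lens f=45): x=-99/14 (≈-7.0714) theta=73/210 (≈0.3476)
After 5 (propagate distance d=48 (to screen)): x=673/70 (≈9.6143) theta=73/210 (≈0.3476)
|theta_initial|=0.5000 |theta_final|=73/210 (≈0.3476) -> not increased

Answer: no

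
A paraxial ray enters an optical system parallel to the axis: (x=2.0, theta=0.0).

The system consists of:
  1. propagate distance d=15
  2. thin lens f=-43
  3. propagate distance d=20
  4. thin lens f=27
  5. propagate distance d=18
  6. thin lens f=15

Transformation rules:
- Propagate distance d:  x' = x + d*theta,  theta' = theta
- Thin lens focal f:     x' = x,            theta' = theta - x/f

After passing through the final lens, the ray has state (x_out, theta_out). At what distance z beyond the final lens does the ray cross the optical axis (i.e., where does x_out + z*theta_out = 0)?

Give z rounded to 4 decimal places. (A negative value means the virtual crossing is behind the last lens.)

Initial: x=2.0000 theta=0.0000
After 1 (propagate distance d=15): x=2.0000 theta=0.0000
After 2 (thin lens f=-43): x=2.0000 theta=2/43 (≈0.0465)
After 3 (propagate distance d=20): x=126/43 (≈2.9302) theta=2/43 (≈0.0465)
After 4 (thin lens f=27): x=126/43 (≈2.9302) theta=-8/129 (≈-0.0620)
After 5 (propagate distance d=18): x=78/43 (≈1.8140) theta=-8/129 (≈-0.0620)
After 6 (thin lens f=15): x=78/43 (≈1.8140) theta=-118/645 (≈-0.1829)
z_focus = -x_out/theta_out = -(78/43)/(-118/645) = 585/59 ≈ 9.9153
Rounded to 4 decimal places: z = 9.9153

Answer: 9.9153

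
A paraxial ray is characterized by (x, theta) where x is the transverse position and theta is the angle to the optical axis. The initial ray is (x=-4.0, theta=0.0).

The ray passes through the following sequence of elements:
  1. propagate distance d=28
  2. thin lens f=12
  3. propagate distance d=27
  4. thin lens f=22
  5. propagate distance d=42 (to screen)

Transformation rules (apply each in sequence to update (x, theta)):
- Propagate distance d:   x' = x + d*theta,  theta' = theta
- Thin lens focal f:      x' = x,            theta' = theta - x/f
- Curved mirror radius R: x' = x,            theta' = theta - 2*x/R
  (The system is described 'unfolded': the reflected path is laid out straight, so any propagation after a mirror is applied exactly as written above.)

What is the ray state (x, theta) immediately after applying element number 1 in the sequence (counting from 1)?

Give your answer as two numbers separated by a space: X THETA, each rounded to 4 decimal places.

Initial: x=-4.0000 theta=0.0000
After 1 (propagate distance d=28): x=-4.0000 theta=0.0000
Rounded to 4 decimal places: x = -4.0000, theta = 0.0000

Answer: -4.0000 0.0000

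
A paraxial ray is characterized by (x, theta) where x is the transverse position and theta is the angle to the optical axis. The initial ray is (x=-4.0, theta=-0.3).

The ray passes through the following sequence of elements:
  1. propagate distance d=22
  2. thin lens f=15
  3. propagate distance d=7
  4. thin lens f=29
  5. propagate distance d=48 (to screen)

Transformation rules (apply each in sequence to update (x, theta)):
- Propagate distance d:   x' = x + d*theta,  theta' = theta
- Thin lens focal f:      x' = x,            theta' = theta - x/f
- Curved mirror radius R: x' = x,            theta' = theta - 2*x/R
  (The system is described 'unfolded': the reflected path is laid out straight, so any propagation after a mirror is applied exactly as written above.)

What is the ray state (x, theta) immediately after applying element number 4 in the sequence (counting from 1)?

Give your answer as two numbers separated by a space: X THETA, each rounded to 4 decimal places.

Answer: -7.7533 0.6740

Derivation:
Initial: x=-4.0000 theta=-0.3000
After 1 (propagate distance d=22): x=-10.6000 theta=-0.3000
After 2 (thin lens f=15): x=-10.6000 theta=61/150 (≈0.4067)
After 3 (propagate distance d=7): x=-1163/150 (≈-7.7533) theta=61/150 (≈0.4067)
After 4 (thin lens f=29): x=-1163/150 (≈-7.7533) theta=1466/2175 (≈0.6740)
Rounded to 4 decimal places: x = -7.7533, theta = 0.6740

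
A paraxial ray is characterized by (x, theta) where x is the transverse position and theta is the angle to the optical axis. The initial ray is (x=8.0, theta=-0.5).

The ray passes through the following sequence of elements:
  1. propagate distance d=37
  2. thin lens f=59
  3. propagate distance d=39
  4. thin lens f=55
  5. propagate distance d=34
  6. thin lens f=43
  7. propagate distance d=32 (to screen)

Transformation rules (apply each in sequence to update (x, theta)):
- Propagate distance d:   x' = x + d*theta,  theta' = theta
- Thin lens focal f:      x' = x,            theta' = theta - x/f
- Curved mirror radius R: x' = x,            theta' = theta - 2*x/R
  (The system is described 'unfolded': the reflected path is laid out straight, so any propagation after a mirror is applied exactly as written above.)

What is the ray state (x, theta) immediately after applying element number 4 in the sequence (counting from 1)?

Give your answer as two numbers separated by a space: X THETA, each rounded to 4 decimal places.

Initial: x=8.0000 theta=-0.5000
After 1 (propagate distance d=37): x=-10.5000 theta=-0.5000
After 2 (thin lens f=59): x=-10.5000 theta=-19/59 (≈-0.3220)
After 3 (propagate distance d=39): x=-2721/118 (≈-23.0593) theta=-19/59 (≈-0.3220)
After 4 (thin lens f=55): x=-2721/118 (≈-23.0593) theta=631/6490 (≈0.0972)
Rounded to 4 decimal places: x = -23.0593, theta = 0.0972

Answer: -23.0593 0.0972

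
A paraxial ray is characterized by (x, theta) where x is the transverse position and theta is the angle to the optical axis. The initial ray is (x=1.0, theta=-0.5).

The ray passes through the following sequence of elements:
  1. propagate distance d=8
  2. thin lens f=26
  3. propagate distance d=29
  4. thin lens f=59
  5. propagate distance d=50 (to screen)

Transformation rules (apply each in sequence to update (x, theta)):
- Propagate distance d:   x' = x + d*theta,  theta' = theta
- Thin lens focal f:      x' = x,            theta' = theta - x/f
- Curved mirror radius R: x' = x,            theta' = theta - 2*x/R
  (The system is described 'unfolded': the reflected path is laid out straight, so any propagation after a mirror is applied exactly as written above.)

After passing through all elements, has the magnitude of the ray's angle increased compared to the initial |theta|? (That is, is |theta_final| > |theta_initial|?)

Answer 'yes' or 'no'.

Answer: no

Derivation:
Initial: x=1.0000 theta=-0.5000
After 1 (propagate distance d=8): x=-3.0000 theta=-0.5000
After 2 (thin lens f=26): x=-3.0000 theta=-5/13 (≈-0.3846)
After 3 (propagate distance d=29): x=-184/13 (≈-14.1538) theta=-5/13 (≈-0.3846)
After 4 (thin lens f=59): x=-184/13 (≈-14.1538) theta=-111/767 (≈-0.1447)
After 5 (propagate distance d=50 (to screen)): x=-1262/59 (≈-21.3898) theta=-111/767 (≈-0.1447)
|theta_initial|=0.5000 |theta_final|=111/767 (≈0.1447) -> not increased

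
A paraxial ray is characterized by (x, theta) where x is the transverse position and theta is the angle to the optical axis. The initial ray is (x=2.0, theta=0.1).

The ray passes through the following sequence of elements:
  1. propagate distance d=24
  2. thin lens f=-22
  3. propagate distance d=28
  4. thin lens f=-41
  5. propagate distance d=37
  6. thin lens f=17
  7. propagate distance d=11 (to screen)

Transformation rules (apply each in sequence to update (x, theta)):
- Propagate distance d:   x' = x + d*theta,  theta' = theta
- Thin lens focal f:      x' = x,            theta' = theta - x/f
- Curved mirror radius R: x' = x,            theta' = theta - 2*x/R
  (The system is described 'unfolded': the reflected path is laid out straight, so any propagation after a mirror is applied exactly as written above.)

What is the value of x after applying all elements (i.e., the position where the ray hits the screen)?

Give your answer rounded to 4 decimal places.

Answer: 19.2463

Derivation:
Initial: x=2.0000 theta=0.1000
After 1 (propagate distance d=24): x=4.4000 theta=0.1000
After 2 (thin lens f=-22): x=4.4000 theta=0.3000
After 3 (propagate distance d=28): x=12.8000 theta=0.3000
After 4 (thin lens f=-41): x=12.8000 theta=251/410 (≈0.6122)
After 5 (propagate distance d=37): x=2907/82 (≈35.4512) theta=251/410 (≈0.6122)
After 6 (thin lens f=17): x=2907/82 (≈35.4512) theta=-302/205 (≈-1.4732)
After 7 (propagate distance d=11 (to screen)): x=7891/410 (≈19.2463) theta=-302/205 (≈-1.4732)
Rounded to 4 decimal places: x = 19.2463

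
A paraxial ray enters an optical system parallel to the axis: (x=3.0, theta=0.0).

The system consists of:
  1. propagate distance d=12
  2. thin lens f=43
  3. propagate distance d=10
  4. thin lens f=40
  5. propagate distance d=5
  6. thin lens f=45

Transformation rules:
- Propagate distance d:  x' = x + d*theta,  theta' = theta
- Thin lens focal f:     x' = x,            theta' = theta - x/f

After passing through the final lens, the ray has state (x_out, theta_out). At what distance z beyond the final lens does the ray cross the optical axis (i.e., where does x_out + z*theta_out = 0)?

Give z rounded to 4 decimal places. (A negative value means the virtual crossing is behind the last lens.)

Answer: 10.1356

Derivation:
Initial: x=3.0000 theta=0.0000
After 1 (propagate distance d=12): x=3.0000 theta=0.0000
After 2 (thin lens f=43): x=3.0000 theta=-3/43 (≈-0.0698)
After 3 (propagate distance d=10): x=99/43 (≈2.3023) theta=-3/43 (≈-0.0698)
After 4 (thin lens f=40): x=99/43 (≈2.3023) theta=-219/1720 (≈-0.1273)
After 5 (propagate distance d=5): x=573/344 (≈1.6657) theta=-219/1720 (≈-0.1273)
After 6 (thin lens f=45): x=573/344 (≈1.6657) theta=-106/645 (≈-0.1643)
z_focus = -x_out/theta_out = -(573/344)/(-106/645) = 8595/848 ≈ 10.1356
Rounded to 4 decimal places: z = 10.1356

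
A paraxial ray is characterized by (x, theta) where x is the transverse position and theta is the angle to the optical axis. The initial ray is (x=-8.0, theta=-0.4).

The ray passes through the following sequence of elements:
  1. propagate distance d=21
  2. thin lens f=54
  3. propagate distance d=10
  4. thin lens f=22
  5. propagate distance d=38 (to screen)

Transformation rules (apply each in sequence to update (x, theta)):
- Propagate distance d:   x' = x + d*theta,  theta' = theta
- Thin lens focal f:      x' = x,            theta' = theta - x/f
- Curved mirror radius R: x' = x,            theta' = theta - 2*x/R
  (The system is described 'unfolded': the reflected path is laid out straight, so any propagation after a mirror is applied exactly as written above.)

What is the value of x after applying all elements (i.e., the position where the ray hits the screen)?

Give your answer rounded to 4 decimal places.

Answer: 8.9684

Derivation:
Initial: x=-8.0000 theta=-0.4000
After 1 (propagate distance d=21): x=-16.4000 theta=-0.4000
After 2 (thin lens f=54): x=-16.4000 theta=-13/135 (≈-0.0963)
After 3 (propagate distance d=10): x=-2344/135 (≈-17.3630) theta=-13/135 (≈-0.0963)
After 4 (thin lens f=22): x=-2344/135 (≈-17.3630) theta=343/495 (≈0.6929)
After 5 (propagate distance d=38 (to screen)): x=13318/1485 (≈8.9684) theta=343/495 (≈0.6929)
Rounded to 4 decimal places: x = 8.9684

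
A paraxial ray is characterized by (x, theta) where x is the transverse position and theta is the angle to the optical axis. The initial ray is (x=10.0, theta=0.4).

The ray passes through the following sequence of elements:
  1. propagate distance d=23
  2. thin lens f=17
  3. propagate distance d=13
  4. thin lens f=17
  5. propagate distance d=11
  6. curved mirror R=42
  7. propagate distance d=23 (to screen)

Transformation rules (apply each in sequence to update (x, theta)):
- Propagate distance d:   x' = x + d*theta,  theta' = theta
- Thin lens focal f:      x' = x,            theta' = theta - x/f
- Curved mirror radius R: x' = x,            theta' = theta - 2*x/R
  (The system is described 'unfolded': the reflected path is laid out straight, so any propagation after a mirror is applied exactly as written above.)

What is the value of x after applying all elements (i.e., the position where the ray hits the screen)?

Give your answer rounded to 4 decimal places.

Answer: -29.4864

Derivation:
Initial: x=10.0000 theta=0.4000
After 1 (propagate distance d=23): x=19.2000 theta=0.4000
After 2 (thin lens f=17): x=19.2000 theta=-62/85 (≈-0.7294)
After 3 (propagate distance d=13): x=826/85 (≈9.7176) theta=-62/85 (≈-0.7294)
After 4 (thin lens f=17): x=826/85 (≈9.7176) theta=-376/289 (≈-1.3010)
After 5 (propagate distance d=11): x=-6638/1445 (≈-4.5938) theta=-376/289 (≈-1.3010)
After 6 (curved mirror R=42): x=-6638/1445 (≈-4.5938) theta=-32842/30345 (≈-1.0823)
After 7 (propagate distance d=23 (to screen)): x=-894764/30345 (≈-29.4864) theta=-32842/30345 (≈-1.0823)
Rounded to 4 decimal places: x = -29.4864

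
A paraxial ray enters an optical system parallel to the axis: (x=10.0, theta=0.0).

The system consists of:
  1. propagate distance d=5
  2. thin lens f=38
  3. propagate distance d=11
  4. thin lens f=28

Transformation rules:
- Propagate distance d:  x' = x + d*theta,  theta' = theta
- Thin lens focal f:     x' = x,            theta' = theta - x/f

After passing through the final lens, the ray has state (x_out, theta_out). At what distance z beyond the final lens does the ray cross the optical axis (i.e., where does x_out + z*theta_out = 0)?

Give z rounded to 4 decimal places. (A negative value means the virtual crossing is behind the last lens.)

Initial: x=10.0000 theta=0.0000
After 1 (propagate distance d=5): x=10.0000 theta=0.0000
After 2 (thin lens f=38): x=10.0000 theta=-5/19 (≈-0.2632)
After 3 (propagate distance d=11): x=135/19 (≈7.1053) theta=-5/19 (≈-0.2632)
After 4 (thin lens f=28): x=135/19 (≈7.1053) theta=-275/532 (≈-0.5169)
z_focus = -x_out/theta_out = -(135/19)/(-275/532) = 756/55 ≈ 13.7455
Rounded to 4 decimal places: z = 13.7455

Answer: 13.7455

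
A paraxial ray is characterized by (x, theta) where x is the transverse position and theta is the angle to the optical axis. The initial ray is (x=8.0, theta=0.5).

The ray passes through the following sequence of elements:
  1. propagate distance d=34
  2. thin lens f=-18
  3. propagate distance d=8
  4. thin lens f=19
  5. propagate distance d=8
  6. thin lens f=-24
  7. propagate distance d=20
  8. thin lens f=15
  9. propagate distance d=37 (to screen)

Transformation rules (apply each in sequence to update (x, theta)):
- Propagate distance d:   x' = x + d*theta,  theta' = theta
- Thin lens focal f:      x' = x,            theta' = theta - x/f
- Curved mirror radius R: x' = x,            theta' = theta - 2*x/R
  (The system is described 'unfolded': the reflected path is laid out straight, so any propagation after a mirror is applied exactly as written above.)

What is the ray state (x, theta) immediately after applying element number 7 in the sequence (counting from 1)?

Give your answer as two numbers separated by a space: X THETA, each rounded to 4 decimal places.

Initial: x=8.0000 theta=0.5000
After 1 (propagate distance d=34): x=25.0000 theta=0.5000
After 2 (thin lens f=-18): x=25.0000 theta=17/9 (≈1.8889)
After 3 (propagate distance d=8): x=361/9 (≈40.1111) theta=17/9 (≈1.8889)
After 4 (thin lens f=19): x=361/9 (≈40.1111) theta=-2/9 (≈-0.2222)
After 5 (propagate distance d=8): x=115/3 (≈38.3333) theta=-2/9 (≈-0.2222)
After 6 (thin lens f=-24): x=115/3 (≈38.3333) theta=1.3750
After 7 (propagate distance d=20): x=395/6 (≈65.8333) theta=1.3750
Rounded to 4 decimal places: x = 65.8333, theta = 1.3750

Answer: 65.8333 1.3750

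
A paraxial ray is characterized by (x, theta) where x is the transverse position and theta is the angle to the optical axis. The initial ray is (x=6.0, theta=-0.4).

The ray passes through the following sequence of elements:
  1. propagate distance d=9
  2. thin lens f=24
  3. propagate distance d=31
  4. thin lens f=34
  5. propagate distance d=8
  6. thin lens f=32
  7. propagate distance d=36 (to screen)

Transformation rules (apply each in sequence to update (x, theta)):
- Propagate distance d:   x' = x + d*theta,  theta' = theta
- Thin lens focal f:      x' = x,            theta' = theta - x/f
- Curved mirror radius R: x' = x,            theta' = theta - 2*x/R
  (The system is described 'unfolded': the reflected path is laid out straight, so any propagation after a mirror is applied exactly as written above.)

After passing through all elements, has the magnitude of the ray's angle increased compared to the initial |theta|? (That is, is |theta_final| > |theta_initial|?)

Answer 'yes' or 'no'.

Answer: no

Derivation:
Initial: x=6.0000 theta=-0.4000
After 1 (propagate distance d=9): x=2.4000 theta=-0.4000
After 2 (thin lens f=24): x=2.4000 theta=-0.5000
After 3 (propagate distance d=31): x=-13.1000 theta=-0.5000
After 4 (thin lens f=34): x=-13.1000 theta=-39/340 (≈-0.1147)
After 5 (propagate distance d=8): x=-2383/170 (≈-14.0176) theta=-39/340 (≈-0.1147)
After 6 (thin lens f=32): x=-2383/170 (≈-14.0176) theta=1759/5440 (≈0.3233)
After 7 (propagate distance d=36 (to screen)): x=-3233/1360 (≈-2.3772) theta=1759/5440 (≈0.3233)
|theta_initial|=0.4000 |theta_final|=1759/5440 (≈0.3233) -> not increased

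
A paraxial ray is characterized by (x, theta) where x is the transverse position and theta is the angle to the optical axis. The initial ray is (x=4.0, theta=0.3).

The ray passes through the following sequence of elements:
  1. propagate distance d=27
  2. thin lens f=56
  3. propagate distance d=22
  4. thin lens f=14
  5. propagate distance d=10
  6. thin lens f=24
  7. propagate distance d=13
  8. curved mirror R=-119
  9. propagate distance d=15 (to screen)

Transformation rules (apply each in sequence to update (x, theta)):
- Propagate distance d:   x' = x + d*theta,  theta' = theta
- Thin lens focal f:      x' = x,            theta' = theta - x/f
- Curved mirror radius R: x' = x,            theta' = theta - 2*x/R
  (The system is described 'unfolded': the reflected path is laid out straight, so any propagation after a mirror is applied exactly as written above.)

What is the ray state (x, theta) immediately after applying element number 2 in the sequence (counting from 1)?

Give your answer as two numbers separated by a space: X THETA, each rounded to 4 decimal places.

Initial: x=4.0000 theta=0.3000
After 1 (propagate distance d=27): x=12.1000 theta=0.3000
After 2 (thin lens f=56): x=12.1000 theta=47/560 (≈0.0839)
Rounded to 4 decimal places: x = 12.1000, theta = 0.0839

Answer: 12.1000 0.0839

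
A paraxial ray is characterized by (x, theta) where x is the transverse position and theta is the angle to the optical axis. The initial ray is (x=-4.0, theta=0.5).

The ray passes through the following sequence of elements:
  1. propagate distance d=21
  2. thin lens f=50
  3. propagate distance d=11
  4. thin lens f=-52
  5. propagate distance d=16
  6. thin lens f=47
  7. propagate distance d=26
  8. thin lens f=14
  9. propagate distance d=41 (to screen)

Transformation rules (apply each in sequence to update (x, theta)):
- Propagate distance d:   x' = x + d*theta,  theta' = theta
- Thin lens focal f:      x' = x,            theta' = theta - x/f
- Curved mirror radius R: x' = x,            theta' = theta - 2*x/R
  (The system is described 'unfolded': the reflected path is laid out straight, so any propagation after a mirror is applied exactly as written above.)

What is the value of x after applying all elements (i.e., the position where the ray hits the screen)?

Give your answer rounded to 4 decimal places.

Initial: x=-4.0000 theta=0.5000
After 1 (propagate distance d=21): x=6.5000 theta=0.5000
After 2 (thin lens f=50): x=6.5000 theta=0.3700
After 3 (propagate distance d=11): x=10.5700 theta=0.3700
After 4 (thin lens f=-52): x=10.5700 theta=2981/5200 (≈0.5733)
After 5 (propagate distance d=16): x=5133/260 (≈19.7423) theta=2981/5200 (≈0.5733)
After 6 (thin lens f=47): x=5133/260 (≈19.7423) theta=37447/244400 (≈0.1532)
After 7 (propagate distance d=26): x=2899321/122200 (≈23.7260) theta=37447/244400 (≈0.1532)
After 8 (thin lens f=14): x=2899321/122200 (≈23.7260) theta=-329649/213850 (≈-1.5415)
After 9 (propagate distance d=41 (to screen)): x=-33767189/855400 (≈-39.4753) theta=-329649/213850 (≈-1.5415)
Rounded to 4 decimal places: x = -39.4753

Answer: -39.4753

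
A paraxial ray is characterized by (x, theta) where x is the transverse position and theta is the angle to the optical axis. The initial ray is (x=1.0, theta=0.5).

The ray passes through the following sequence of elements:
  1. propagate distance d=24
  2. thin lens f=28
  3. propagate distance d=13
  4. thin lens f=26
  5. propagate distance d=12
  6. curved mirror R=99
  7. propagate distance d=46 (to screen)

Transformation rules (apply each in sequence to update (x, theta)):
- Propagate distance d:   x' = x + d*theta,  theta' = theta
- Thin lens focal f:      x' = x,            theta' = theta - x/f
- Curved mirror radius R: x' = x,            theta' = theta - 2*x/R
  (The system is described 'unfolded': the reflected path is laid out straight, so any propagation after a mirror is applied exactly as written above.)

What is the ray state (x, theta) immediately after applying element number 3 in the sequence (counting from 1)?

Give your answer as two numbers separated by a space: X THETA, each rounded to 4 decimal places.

Initial: x=1.0000 theta=0.5000
After 1 (propagate distance d=24): x=13.0000 theta=0.5000
After 2 (thin lens f=28): x=13.0000 theta=1/28 (≈0.0357)
After 3 (propagate distance d=13): x=377/28 (≈13.4643) theta=1/28 (≈0.0357)
Rounded to 4 decimal places: x = 13.4643, theta = 0.0357

Answer: 13.4643 0.0357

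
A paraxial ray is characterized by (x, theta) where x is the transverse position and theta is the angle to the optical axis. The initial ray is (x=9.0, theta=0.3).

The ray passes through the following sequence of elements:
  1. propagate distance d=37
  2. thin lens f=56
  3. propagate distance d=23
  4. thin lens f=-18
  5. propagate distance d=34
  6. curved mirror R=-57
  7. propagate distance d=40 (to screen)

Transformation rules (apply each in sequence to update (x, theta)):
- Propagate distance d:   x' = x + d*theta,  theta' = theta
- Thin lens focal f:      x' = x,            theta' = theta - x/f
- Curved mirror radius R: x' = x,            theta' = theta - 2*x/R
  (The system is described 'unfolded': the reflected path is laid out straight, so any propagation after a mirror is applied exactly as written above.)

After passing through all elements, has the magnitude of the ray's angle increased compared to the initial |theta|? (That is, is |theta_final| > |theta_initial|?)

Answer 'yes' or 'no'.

Answer: yes

Derivation:
Initial: x=9.0000 theta=0.3000
After 1 (propagate distance d=37): x=20.1000 theta=0.3000
After 2 (thin lens f=56): x=20.1000 theta=-33/560 (≈-0.0589)
After 3 (propagate distance d=23): x=10497/560 (≈18.7446) theta=-33/560 (≈-0.0589)
After 4 (thin lens f=-18): x=10497/560 (≈18.7446) theta=3301/3360 (≈0.9824)
After 5 (propagate distance d=34): x=10951/210 (≈52.1476) theta=3301/3360 (≈0.9824)
After 6 (curved mirror R=-57): x=10951/210 (≈52.1476) theta=538589/191520 (≈2.8122)
After 7 (propagate distance d=40 (to screen)): x=3941359/23940 (≈164.6349) theta=538589/191520 (≈2.8122)
|theta_initial|=0.3000 |theta_final|=538589/191520 (≈2.8122) -> increased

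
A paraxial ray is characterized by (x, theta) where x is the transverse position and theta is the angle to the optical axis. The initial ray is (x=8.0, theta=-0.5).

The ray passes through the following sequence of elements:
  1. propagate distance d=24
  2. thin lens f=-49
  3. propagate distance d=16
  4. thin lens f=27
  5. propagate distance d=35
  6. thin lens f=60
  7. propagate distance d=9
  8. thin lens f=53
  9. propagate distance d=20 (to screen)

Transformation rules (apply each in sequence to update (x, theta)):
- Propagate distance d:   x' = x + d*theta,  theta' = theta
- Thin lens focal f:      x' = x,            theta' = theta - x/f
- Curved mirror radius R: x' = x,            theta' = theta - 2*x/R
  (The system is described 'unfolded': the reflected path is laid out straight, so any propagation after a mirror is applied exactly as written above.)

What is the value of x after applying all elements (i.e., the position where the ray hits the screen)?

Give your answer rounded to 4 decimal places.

Answer: -5.4898

Derivation:
Initial: x=8.0000 theta=-0.5000
After 1 (propagate distance d=24): x=-4.0000 theta=-0.5000
After 2 (thin lens f=-49): x=-4.0000 theta=-57/98 (≈-0.5816)
After 3 (propagate distance d=16): x=-652/49 (≈-13.3061) theta=-57/98 (≈-0.5816)
After 4 (thin lens f=27): x=-652/49 (≈-13.3061) theta=-235/2646 (≈-0.0888)
After 5 (propagate distance d=35): x=-43433/2646 (≈-16.4146) theta=-235/2646 (≈-0.0888)
After 6 (thin lens f=60): x=-43433/2646 (≈-16.4146) theta=29333/158760 (≈0.1848)
After 7 (propagate distance d=9): x=-111523/7560 (≈-14.7517) theta=29333/158760 (≈0.1848)
After 8 (thin lens f=53): x=-111523/7560 (≈-14.7517) theta=487079/1051785 (≈0.4631)
After 9 (propagate distance d=20 (to screen)): x=-46192459/8414280 (≈-5.4898) theta=487079/1051785 (≈0.4631)
Rounded to 4 decimal places: x = -5.4898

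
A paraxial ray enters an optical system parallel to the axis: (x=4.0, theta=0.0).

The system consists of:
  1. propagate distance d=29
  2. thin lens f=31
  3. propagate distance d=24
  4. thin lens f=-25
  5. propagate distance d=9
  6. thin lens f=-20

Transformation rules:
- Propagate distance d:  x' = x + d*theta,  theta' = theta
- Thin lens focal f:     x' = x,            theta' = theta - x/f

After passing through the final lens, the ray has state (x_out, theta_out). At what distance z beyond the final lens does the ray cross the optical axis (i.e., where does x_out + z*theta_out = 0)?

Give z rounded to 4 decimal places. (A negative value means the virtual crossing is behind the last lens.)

Answer: 0.7493

Derivation:
Initial: x=4.0000 theta=0.0000
After 1 (propagate distance d=29): x=4.0000 theta=0.0000
After 2 (thin lens f=31): x=4.0000 theta=-4/31 (≈-0.1290)
After 3 (propagate distance d=24): x=28/31 (≈0.9032) theta=-4/31 (≈-0.1290)
After 4 (thin lens f=-25): x=28/31 (≈0.9032) theta=-72/775 (≈-0.0929)
After 5 (propagate distance d=9): x=52/775 (≈0.0671) theta=-72/775 (≈-0.0929)
After 6 (thin lens f=-20): x=52/775 (≈0.0671) theta=-347/3875 (≈-0.0895)
z_focus = -x_out/theta_out = -(52/775)/(-347/3875) = 260/347 ≈ 0.7493
Rounded to 4 decimal places: z = 0.7493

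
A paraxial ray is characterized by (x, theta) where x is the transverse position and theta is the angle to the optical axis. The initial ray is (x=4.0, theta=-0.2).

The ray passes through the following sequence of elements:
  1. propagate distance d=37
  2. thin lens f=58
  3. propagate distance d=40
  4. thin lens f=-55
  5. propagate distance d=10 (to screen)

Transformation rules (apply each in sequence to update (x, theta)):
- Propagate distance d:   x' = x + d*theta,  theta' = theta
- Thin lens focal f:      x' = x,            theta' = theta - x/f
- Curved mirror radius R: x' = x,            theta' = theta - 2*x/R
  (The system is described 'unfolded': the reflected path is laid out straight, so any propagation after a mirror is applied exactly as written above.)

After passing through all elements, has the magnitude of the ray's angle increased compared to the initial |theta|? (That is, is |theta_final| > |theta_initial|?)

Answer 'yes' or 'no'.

Initial: x=4.0000 theta=-0.2000
After 1 (propagate distance d=37): x=-3.4000 theta=-0.2000
After 2 (thin lens f=58): x=-3.4000 theta=-41/290 (≈-0.1414)
After 3 (propagate distance d=40): x=-1313/145 (≈-9.0552) theta=-41/290 (≈-0.1414)
After 4 (thin lens f=-55): x=-1313/145 (≈-9.0552) theta=-4881/15950 (≈-0.3060)
After 5 (propagate distance d=10 (to screen)): x=-19324/1595 (≈-12.1154) theta=-4881/15950 (≈-0.3060)
|theta_initial|=0.2000 |theta_final|=4881/15950 (≈0.3060) -> increased

Answer: yes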